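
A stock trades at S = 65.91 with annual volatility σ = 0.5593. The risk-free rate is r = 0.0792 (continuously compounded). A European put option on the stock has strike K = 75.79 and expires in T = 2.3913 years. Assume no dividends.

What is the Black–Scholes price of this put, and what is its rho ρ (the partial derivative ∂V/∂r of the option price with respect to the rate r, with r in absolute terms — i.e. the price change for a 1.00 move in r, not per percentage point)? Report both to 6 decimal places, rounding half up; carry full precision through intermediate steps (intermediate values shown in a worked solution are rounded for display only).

σ√T = 0.5593·√2.3913 = 0.864892
d₁ = (ln(S/K) + (r+σ²/2)T) / (σ√T) = (ln(65.91/75.79) + (0.0792+0.5593²/2)·2.3913) / 0.864892 = (-0.139676 + 0.563410) / 0.864892 = 0.489927
d₂ = d₁ − σ√T = 0.489927 − 0.864892 = -0.374965
e^{−rT} = e^{−0.0792·2.3913} = 0.827463
N(−d₁) = 0.312093,  N(−d₂) = 0.646157
Put price V = K·e^{−rT}·N(−d₂) − S·N(−d₁) = 40.522699 − 20.570038 = 19.952661
ρ = −K·T·e^{−rT}·N(−d₂) = -96.901929

price = 19.952661
ρ = -96.901929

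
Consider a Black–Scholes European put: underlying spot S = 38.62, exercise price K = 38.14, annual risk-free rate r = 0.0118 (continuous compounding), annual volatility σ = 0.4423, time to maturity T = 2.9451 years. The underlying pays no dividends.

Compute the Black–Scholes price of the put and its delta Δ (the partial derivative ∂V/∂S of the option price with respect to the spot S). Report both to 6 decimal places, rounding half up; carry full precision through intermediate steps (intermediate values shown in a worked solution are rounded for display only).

price = 10.285607
Δ = -0.329323

σ√T = 0.4423·√2.9451 = 0.759044
d₁ = (ln(S/K) + (r+σ²/2)T) / (σ√T) = (ln(38.62/38.14) + (0.0118+0.4423²/2)·2.9451) / 0.759044 = (0.012507 + 0.322826) / 0.759044 = 0.441783
d₂ = d₁ − σ√T = 0.441783 − 0.759044 = -0.317261
e^{−rT} = e^{−0.0118·2.9451} = 0.965845
N(−d₁) = 0.329323,  N(−d₂) = 0.624477
Put price V = K·e^{−rT}·N(−d₂) − S·N(−d₁) = 23.004066 − 12.718458 = 10.285607
Δ = −N(−d₁) = -0.329323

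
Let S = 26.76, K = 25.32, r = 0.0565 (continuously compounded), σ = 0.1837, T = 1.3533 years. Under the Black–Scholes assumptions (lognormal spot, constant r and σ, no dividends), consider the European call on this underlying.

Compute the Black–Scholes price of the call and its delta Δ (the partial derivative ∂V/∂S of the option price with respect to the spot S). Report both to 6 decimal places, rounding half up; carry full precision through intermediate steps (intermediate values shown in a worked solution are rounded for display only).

price = 4.180015
Δ = 0.765309

σ√T = 0.1837·√1.3533 = 0.213701
d₁ = (ln(S/K) + (r+σ²/2)T) / (σ√T) = (ln(26.76/25.32) + (0.0565+0.1837²/2)·1.3533) / 0.213701 = (0.055314 + 0.099295) / 0.213701 = 0.723484
d₂ = d₁ − σ√T = 0.723484 − 0.213701 = 0.509783
e^{−rT} = e^{−0.0565·1.3533} = 0.926389
N(d₁) = 0.765309,  N(d₂) = 0.694898
Call price V = S·N(d₁) − K·e^{−rT}·N(d₂) = 20.479660 − 16.299645 = 4.180015
Δ = N(d₁) = 0.765309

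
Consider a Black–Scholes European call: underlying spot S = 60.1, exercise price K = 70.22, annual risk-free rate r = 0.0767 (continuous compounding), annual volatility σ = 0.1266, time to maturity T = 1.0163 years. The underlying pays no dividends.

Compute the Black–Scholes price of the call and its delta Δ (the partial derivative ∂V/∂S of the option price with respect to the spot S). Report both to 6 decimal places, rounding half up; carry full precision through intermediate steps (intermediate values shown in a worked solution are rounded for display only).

σ√T = 0.1266·√1.0163 = 0.127628
d₁ = (ln(S/K) + (r+σ²/2)T) / (σ√T) = (ln(60.1/70.22) + (0.0767+0.1266²/2)·1.0163) / 0.127628 = (-0.155623 + 0.086095) / 0.127628 = -0.544778
d₂ = d₁ − σ√T = -0.544778 − 0.127628 = -0.672406
e^{−rT} = e^{−0.0767·1.0163} = 0.925010
N(d₁) = 0.292953,  N(d₂) = 0.250663
Call price V = S·N(d₁) − K·e^{−rT}·N(d₂) = 17.606482 − 16.281608 = 1.324874
Δ = N(d₁) = 0.292953

price = 1.324874
Δ = 0.292953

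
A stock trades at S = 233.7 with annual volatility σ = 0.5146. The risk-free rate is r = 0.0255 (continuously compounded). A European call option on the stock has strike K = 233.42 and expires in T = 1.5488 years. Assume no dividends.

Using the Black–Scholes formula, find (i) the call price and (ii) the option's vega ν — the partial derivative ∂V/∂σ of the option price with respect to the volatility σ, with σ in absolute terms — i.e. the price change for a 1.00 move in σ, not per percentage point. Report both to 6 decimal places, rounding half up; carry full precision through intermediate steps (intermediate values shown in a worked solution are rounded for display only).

σ√T = 0.5146·√1.5488 = 0.640424
d₁ = (ln(S/K) + (r+σ²/2)T) / (σ√T) = (ln(233.7/233.42) + (0.0255+0.5146²/2)·1.5488) / 0.640424 = (0.001199 + 0.244566) / 0.640424 = 0.383753
d₂ = d₁ − σ√T = 0.383753 − 0.640424 = -0.256671
e^{−rT} = e^{−0.0255·1.5488} = 0.961275
N(d₁) = 0.649419,  N(d₂) = 0.398716
Call price V = S·N(d₁) − K·e^{−rT}·N(d₂) = 151.769275 − 89.464354 = 62.304921
φ(d₁) = (1/√(2π))·e^{−d₁²/2} = 0.370622
ν = S·φ(d₁)·√T = 107.792356

price = 62.304921
ν = 107.792356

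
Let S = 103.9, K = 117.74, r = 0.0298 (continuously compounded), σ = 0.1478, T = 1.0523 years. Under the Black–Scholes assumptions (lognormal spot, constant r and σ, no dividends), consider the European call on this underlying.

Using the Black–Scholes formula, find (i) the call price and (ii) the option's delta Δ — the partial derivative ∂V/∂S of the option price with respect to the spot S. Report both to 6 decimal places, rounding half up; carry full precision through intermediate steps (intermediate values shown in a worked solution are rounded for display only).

σ√T = 0.1478·√1.0523 = 0.151616
d₁ = (ln(S/K) + (r+σ²/2)T) / (σ√T) = (ln(103.9/117.74) + (0.0298+0.1478²/2)·1.0523) / 0.151616 = (-0.125050 + 0.042852) / 0.151616 = -0.542145
d₂ = d₁ − σ√T = -0.542145 − 0.151616 = -0.693761
e^{−rT} = e^{−0.0298·1.0523} = 0.969128
N(d₁) = 0.293859,  N(d₂) = 0.243916
Call price V = S·N(d₁) − K·e^{−rT}·N(d₂) = 30.531982 − 27.832084 = 2.699898
Δ = N(d₁) = 0.293859

price = 2.699898
Δ = 0.293859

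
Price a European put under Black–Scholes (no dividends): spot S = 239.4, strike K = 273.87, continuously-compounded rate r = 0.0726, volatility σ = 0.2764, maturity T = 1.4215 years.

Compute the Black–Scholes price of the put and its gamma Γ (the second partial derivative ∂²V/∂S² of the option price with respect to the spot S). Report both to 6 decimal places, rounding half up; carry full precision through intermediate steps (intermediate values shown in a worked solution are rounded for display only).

price = 35.780329
Γ = 0.005045

σ√T = 0.2764·√1.4215 = 0.329543
d₁ = (ln(S/K) + (r+σ²/2)T) / (σ√T) = (ln(239.4/273.87) + (0.0726+0.2764²/2)·1.4215) / 0.329543 = (-0.134518 + 0.157500) / 0.329543 = 0.069740
d₂ = d₁ − σ√T = 0.069740 − 0.329543 = -0.259803
e^{−rT} = e^{−0.0726·1.4215} = 0.901946
N(−d₁) = 0.472200,  N(−d₂) = 0.602492
Put price V = K·e^{−rT}·N(−d₂) − S·N(−d₁) = 148.825083 − 113.044754 = 35.780329
φ(d₁) = (1/√(2π))·e^{−d₁²/2} = 0.397973
Γ = φ(d₁) / (S·σ·√T) = 0.005045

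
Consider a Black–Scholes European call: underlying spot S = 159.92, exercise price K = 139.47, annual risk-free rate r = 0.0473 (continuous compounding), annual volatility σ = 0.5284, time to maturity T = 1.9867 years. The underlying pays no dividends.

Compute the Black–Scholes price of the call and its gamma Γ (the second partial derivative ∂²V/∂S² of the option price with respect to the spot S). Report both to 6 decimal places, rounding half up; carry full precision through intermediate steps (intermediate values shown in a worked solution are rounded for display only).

price = 60.018084
Γ = 0.002654

σ√T = 0.5284·√1.9867 = 0.744782
d₁ = (ln(S/K) + (r+σ²/2)T) / (σ√T) = (ln(159.92/139.47) + (0.0473+0.5284²/2)·1.9867) / 0.744782 = (0.136824 + 0.371321) / 0.744782 = 0.682274
d₂ = d₁ − σ√T = 0.682274 − 0.744782 = -0.062508
e^{−rT} = e^{−0.0473·1.9867} = 0.910309
N(d₁) = 0.752467,  N(d₂) = 0.475079
Call price V = S·N(d₁) − K·e^{−rT}·N(d₂) = 120.334530 − 60.316446 = 60.018084
φ(d₁) = (1/√(2π))·e^{−d₁²/2} = 0.316103
Γ = φ(d₁) / (S·σ·√T) = 0.002654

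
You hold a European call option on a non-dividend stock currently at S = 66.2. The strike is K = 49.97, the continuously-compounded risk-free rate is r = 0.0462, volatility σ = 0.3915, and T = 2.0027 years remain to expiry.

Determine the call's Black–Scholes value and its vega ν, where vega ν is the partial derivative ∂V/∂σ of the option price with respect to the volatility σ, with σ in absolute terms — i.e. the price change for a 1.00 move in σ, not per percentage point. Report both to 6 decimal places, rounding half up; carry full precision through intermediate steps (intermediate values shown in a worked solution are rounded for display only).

price = 25.086826
ν = 23.763533

σ√T = 0.3915·√2.0027 = 0.554038
d₁ = (ln(S/K) + (r+σ²/2)T) / (σ√T) = (ln(66.2/49.97) + (0.0462+0.3915²/2)·2.0027) / 0.554038 = (0.281258 + 0.246004) / 0.554038 = 0.951670
d₂ = d₁ − σ√T = 0.951670 − 0.554038 = 0.397632
e^{−rT} = e^{−0.0462·2.0027} = 0.911627
N(d₁) = 0.829368,  N(d₂) = 0.654549
Call price V = S·N(d₁) − K·e^{−rT}·N(d₂) = 54.904150 − 29.817323 = 25.086826
φ(d₁) = (1/√(2π))·e^{−d₁²/2} = 0.253656
ν = S·φ(d₁)·√T = 23.763533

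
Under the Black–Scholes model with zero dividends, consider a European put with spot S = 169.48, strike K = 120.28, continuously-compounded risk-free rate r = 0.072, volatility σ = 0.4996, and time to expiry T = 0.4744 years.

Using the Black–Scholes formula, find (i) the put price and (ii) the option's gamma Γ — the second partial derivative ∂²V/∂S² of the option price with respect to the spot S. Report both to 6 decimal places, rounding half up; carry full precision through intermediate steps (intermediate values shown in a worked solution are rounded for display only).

price = 3.309731
Γ = 0.003062

σ√T = 0.4996·√0.4744 = 0.344108
d₁ = (ln(S/K) + (r+σ²/2)T) / (σ√T) = (ln(169.48/120.28) + (0.072+0.4996²/2)·0.4744) / 0.344108 = (0.342913 + 0.093362) / 0.344108 = 1.267842
d₂ = d₁ − σ√T = 1.267842 − 0.344108 = 0.923734
e^{−rT} = e^{−0.072·0.4744} = 0.966420
N(−d₁) = 0.102427,  N(−d₂) = 0.177812
Put price V = K·e^{−rT}·N(−d₂) − S·N(−d₁) = 20.669096 − 17.359365 = 3.309731
φ(d₁) = (1/√(2π))·e^{−d₁²/2} = 0.178592
Γ = φ(d₁) / (S·σ·√T) = 0.003062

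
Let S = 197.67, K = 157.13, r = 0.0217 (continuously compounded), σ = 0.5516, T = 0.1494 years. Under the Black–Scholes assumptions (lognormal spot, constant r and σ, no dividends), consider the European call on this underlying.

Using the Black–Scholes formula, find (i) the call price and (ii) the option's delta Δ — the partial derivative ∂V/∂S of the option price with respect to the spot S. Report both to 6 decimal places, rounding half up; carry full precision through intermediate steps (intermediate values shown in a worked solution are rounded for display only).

price = 43.655372
Δ = 0.884610

σ√T = 0.5516·√0.1494 = 0.213206
d₁ = (ln(S/K) + (r+σ²/2)T) / (σ√T) = (ln(197.67/157.13) + (0.0217+0.5516²/2)·0.1494) / 0.213206 = (0.229525 + 0.025970) / 0.213206 = 1.198352
d₂ = d₁ − σ√T = 1.198352 − 0.213206 = 0.985146
e^{−rT} = e^{−0.0217·0.1494} = 0.996763
N(d₁) = 0.884610,  N(d₂) = 0.837724
Call price V = S·N(d₁) − K·e^{−rT}·N(d₂) = 174.860851 − 131.205479 = 43.655372
Δ = N(d₁) = 0.884610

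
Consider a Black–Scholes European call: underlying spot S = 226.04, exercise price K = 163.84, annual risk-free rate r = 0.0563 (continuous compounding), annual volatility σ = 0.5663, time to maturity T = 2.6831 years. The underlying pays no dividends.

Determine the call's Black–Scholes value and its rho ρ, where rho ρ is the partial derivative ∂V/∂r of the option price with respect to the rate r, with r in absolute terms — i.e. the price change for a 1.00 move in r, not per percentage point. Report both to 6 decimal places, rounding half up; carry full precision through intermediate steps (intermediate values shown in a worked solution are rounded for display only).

price = 115.696240
ρ = 195.913708

σ√T = 0.5663·√2.6831 = 0.927609
d₁ = (ln(S/K) + (r+σ²/2)T) / (σ√T) = (ln(226.04/163.84) + (0.0563+0.5663²/2)·2.6831) / 0.927609 = (0.321822 + 0.581288) / 0.927609 = 0.973588
d₂ = d₁ − σ√T = 0.973588 − 0.927609 = 0.045979
e^{−rT} = e^{−0.0563·2.6831} = 0.859797
N(d₁) = 0.834870,  N(d₂) = 0.518337
Call price V = S·N(d₁) − K·e^{−rT}·N(d₂) = 188.713909 − 73.017669 = 115.696240
ρ = K·T·e^{−rT}·N(d₂) = 195.913708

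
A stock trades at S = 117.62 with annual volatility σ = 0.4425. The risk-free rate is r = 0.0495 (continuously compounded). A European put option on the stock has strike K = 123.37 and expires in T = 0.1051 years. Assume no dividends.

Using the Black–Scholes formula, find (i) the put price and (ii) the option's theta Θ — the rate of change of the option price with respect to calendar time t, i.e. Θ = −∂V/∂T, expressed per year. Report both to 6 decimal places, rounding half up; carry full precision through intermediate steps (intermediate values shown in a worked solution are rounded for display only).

σ√T = 0.4425·√0.1051 = 0.143455
d₁ = (ln(S/K) + (r+σ²/2)T) / (σ√T) = (ln(117.62/123.37) + (0.0495+0.4425²/2)·0.1051) / 0.143455 = (-0.047729 + 0.015492) / 0.143455 = -0.224718
d₂ = d₁ − σ√T = -0.224718 − 0.143455 = -0.368172
e^{−rT} = e^{−0.0495·0.1051} = 0.994811
N(−d₁) = 0.588901,  N(−d₂) = 0.643628
Put price V = K·e^{−rT}·N(−d₂) − S·N(−d₁) = 78.992321 − 69.266487 = 9.725834
φ(d₁) = (1/√(2π))·e^{−d₁²/2} = 0.388995
Θ = −S·φ(d₁)·σ/(2√T) + r·K·e^{−rT}·N(−d₂) = −31.225374 + 3.910120 = -27.315254

price = 9.725834
Θ = -27.315254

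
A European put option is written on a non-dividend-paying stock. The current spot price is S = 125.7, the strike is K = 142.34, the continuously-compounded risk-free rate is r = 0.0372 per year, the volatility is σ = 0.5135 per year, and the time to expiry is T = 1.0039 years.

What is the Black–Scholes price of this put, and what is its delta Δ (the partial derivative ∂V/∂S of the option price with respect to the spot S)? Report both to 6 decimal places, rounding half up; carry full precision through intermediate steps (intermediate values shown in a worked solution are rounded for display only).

σ√T = 0.5135·√1.0039 = 0.514500
d₁ = (ln(S/K) + (r+σ²/2)T) / (σ√T) = (ln(125.7/142.34) + (0.0372+0.5135²/2)·1.0039) / 0.514500 = (-0.124320 + 0.169700) / 0.514500 = 0.088202
d₂ = d₁ − σ√T = 0.088202 − 0.514500 = -0.426298
e^{−rT} = e^{−0.0372·1.0039} = 0.963344
N(−d₁) = 0.464858,  N(−d₂) = 0.665055
Put price V = K·e^{−rT}·N(−d₂) − S·N(−d₁) = 91.193865 − 58.432661 = 32.761204
Δ = −N(−d₁) = -0.464858

price = 32.761204
Δ = -0.464858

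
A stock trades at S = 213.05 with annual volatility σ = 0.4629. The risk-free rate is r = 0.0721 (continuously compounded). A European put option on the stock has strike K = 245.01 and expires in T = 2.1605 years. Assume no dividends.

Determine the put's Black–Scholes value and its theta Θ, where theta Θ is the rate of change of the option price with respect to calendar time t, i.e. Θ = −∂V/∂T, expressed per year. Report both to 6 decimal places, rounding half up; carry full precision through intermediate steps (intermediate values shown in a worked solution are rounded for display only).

price = 54.607841
Θ = -3.089983

σ√T = 0.4629·√2.1605 = 0.680400
d₁ = (ln(S/K) + (r+σ²/2)T) / (σ√T) = (ln(213.05/245.01) + (0.0721+0.4629²/2)·2.1605) / 0.680400 = (-0.139772 + 0.387244) / 0.680400 = 0.363715
d₂ = d₁ − σ√T = 0.363715 − 0.680400 = -0.316685
e^{−rT} = e^{−0.0721·2.1605} = 0.855754
N(−d₁) = 0.358035,  N(−d₂) = 0.624259
Put price V = K·e^{−rT}·N(−d₂) − S·N(−d₁) = 130.887251 − 76.279411 = 54.607841
φ(d₁) = (1/√(2π))·e^{−d₁²/2} = 0.373408
Θ = −S·φ(d₁)·σ/(2√T) + r·K·e^{−rT}·N(−d₂) = −12.526954 + 9.436971 = -3.089983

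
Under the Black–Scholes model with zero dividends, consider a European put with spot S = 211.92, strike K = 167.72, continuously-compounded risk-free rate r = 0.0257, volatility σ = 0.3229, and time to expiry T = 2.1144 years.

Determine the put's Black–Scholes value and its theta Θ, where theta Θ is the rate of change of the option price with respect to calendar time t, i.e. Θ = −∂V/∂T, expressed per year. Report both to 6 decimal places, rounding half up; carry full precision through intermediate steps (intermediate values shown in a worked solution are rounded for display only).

σ√T = 0.3229·√2.1144 = 0.469528
d₁ = (ln(S/K) + (r+σ²/2)T) / (σ√T) = (ln(211.92/167.72) + (0.0257+0.3229²/2)·2.1144) / 0.469528 = (0.233913 + 0.164568) / 0.469528 = 0.848685
d₂ = d₁ − σ√T = 0.848685 − 0.469528 = 0.379157
e^{−rT} = e^{−0.0257·2.1144} = 0.947110
N(−d₁) = 0.198028,  N(−d₂) = 0.352286
Put price V = K·e^{−rT}·N(−d₂) − S·N(−d₁) = 55.960348 − 41.966175 = 13.994172
φ(d₁) = (1/√(2π))·e^{−d₁²/2} = 0.278296
Θ = −S·φ(d₁)·σ/(2√T) + r·K·e^{−rT}·N(−d₂) = −6.548213 + 1.438181 = -5.110032

price = 13.994172
Θ = -5.110032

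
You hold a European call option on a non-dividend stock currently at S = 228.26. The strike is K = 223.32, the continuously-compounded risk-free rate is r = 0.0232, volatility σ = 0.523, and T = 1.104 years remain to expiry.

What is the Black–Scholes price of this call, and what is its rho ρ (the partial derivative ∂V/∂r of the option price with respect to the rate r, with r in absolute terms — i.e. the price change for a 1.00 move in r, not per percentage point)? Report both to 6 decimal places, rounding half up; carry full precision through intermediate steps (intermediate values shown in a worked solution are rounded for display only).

price = 53.741625
ρ = 102.205661

σ√T = 0.523·√1.104 = 0.549523
d₁ = (ln(S/K) + (r+σ²/2)T) / (σ√T) = (ln(228.26/223.32) + (0.0232+0.523²/2)·1.104) / 0.549523 = (0.021880 + 0.176601) / 0.549523 = 0.361186
d₂ = d₁ − σ√T = 0.361186 − 0.549523 = -0.188337
e^{−rT} = e^{−0.0232·1.104} = 0.974712
N(d₁) = 0.641020,  N(d₂) = 0.425306
Call price V = S·N(d₁) − K·e^{−rT}·N(d₂) = 146.319216 − 92.577591 = 53.741625
ρ = K·T·e^{−rT}·N(d₂) = 102.205661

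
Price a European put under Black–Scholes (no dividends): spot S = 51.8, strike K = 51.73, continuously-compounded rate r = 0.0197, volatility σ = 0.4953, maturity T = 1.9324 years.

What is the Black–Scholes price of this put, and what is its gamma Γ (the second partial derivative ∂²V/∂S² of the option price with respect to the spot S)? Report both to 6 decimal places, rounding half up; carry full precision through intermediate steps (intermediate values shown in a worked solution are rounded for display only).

σ√T = 0.4953·√1.9324 = 0.688520
d₁ = (ln(S/K) + (r+σ²/2)T) / (σ√T) = (ln(51.8/51.73) + (0.0197+0.4953²/2)·1.9324) / 0.688520 = (0.001352 + 0.275098) / 0.688520 = 0.401514
d₂ = d₁ − σ√T = 0.401514 − 0.688520 = -0.287006
e^{−rT} = e^{−0.0197·1.9324} = 0.962647
N(−d₁) = 0.344021,  N(−d₂) = 0.612946
Put price V = K·e^{−rT}·N(−d₂) − S·N(−d₁) = 30.523337 − 17.820277 = 12.703060
φ(d₁) = (1/√(2π))·e^{−d₁²/2} = 0.368047
Γ = φ(d₁) / (S·σ·√T) = 0.010319

price = 12.703060
Γ = 0.010319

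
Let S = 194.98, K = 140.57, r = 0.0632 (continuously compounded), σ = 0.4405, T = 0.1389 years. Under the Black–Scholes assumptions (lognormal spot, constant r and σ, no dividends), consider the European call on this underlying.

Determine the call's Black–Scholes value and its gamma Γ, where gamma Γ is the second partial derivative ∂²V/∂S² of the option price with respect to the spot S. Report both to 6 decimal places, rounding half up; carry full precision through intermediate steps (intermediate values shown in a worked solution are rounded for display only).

σ√T = 0.4405·√0.1389 = 0.164171
d₁ = (ln(S/K) + (r+σ²/2)T) / (σ√T) = (ln(194.98/140.57) + (0.0632+0.4405²/2)·0.1389) / 0.164171 = (0.327191 + 0.022255) / 0.164171 = 2.128546
d₂ = d₁ − σ√T = 2.128546 − 0.164171 = 1.964375
e^{−rT} = e^{−0.0632·0.1389} = 0.991260
N(d₁) = 0.983354,  N(d₂) = 0.975257
Call price V = S·N(d₁) − K·e^{−rT}·N(d₂) = 191.734377 − 135.893639 = 55.840738
φ(d₁) = (1/√(2π))·e^{−d₁²/2} = 0.041408
Γ = φ(d₁) / (S·σ·√T) = 0.001294

price = 55.840738
Γ = 0.001294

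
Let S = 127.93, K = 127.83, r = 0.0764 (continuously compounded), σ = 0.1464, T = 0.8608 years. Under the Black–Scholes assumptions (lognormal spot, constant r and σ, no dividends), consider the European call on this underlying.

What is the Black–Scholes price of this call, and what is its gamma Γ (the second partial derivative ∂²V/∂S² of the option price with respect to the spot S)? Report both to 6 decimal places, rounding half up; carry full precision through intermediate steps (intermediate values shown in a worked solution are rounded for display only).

σ√T = 0.1464·√0.8608 = 0.135829
d₁ = (ln(S/K) + (r+σ²/2)T) / (σ√T) = (ln(127.93/127.83) + (0.0764+0.1464²/2)·0.8608) / 0.135829 = (0.000782 + 0.074990) / 0.135829 = 0.557848
d₂ = d₁ − σ√T = 0.557848 − 0.135829 = 0.422019
e^{−rT} = e^{−0.0764·0.8608} = 0.936351
N(d₁) = 0.711526,  N(d₂) = 0.663494
Call price V = S·N(d₁) − K·e^{−rT}·N(d₂) = 91.025498 − 79.416108 = 11.609390
φ(d₁) = (1/√(2π))·e^{−d₁²/2} = 0.341456
Γ = φ(d₁) / (S·σ·√T) = 0.019650

price = 11.609390
Γ = 0.019650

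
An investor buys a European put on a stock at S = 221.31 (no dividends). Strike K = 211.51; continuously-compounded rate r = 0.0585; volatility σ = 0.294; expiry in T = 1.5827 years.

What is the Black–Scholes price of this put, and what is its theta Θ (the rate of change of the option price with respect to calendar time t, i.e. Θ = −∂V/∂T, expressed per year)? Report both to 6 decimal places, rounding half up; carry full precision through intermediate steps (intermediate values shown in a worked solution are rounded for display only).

σ√T = 0.294·√1.5827 = 0.369868
d₁ = (ln(S/K) + (r+σ²/2)T) / (σ√T) = (ln(221.31/211.51) + (0.0585+0.294²/2)·1.5827) / 0.369868 = (0.045292 + 0.160989) / 0.369868 = 0.557716
d₂ = d₁ − σ√T = 0.557716 − 0.369868 = 0.187848
e^{−rT} = e^{−0.0585·1.5827} = 0.911569
N(−d₁) = 0.288519,  N(−d₂) = 0.425498
Put price V = K·e^{−rT}·N(−d₂) − S·N(−d₁) = 82.038528 − 63.852178 = 18.186350
φ(d₁) = (1/√(2π))·e^{−d₁²/2} = 0.341481
Θ = −S·φ(d₁)·σ/(2√T) + r·K·e^{−rT}·N(−d₂) = −8.830517 + 4.799254 = -4.031263

price = 18.186350
Θ = -4.031263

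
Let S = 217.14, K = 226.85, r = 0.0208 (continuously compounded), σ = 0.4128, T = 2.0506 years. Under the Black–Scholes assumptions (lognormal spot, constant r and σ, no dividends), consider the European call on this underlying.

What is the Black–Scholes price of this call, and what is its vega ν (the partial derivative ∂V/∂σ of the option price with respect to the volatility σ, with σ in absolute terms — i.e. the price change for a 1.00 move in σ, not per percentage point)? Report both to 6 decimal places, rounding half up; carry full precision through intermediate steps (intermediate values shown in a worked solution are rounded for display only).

price = 50.380049
ν = 118.811312

σ√T = 0.4128·√2.0506 = 0.591126
d₁ = (ln(S/K) + (r+σ²/2)T) / (σ√T) = (ln(217.14/226.85) + (0.0208+0.4128²/2)·2.0506) / 0.591126 = (-0.043747 + 0.217368) / 0.591126 = 0.293712
d₂ = d₁ − σ√T = 0.293712 − 0.591126 = -0.297414
e^{−rT} = e^{−0.0208·2.0506} = 0.958244
N(d₁) = 0.615511,  N(d₂) = 0.383075
Call price V = S·N(d₁) − K·e^{−rT}·N(d₂) = 133.652060 − 83.272011 = 50.380049
φ(d₁) = (1/√(2π))·e^{−d₁²/2} = 0.382100
ν = S·φ(d₁)·√T = 118.811312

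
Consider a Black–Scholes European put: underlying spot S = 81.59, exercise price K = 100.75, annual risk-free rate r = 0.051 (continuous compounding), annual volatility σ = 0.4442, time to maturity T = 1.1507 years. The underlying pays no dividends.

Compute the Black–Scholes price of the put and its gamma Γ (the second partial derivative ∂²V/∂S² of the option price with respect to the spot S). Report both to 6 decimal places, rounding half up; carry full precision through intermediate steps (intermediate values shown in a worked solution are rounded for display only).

σ√T = 0.4442·√1.1507 = 0.476496
d₁ = (ln(S/K) + (r+σ²/2)T) / (σ√T) = (ln(81.59/100.75) + (0.051+0.4442²/2)·1.1507) / 0.476496 = (-0.210935 + 0.172210) / 0.476496 = -0.081271
d₂ = d₁ − σ√T = -0.081271 − 0.476496 = -0.557768
e^{−rT} = e^{−0.051·1.1507} = 0.943003
N(−d₁) = 0.532387,  N(−d₂) = 0.711498
Put price V = K·e^{−rT}·N(−d₂) − S·N(−d₁) = 67.597731 − 43.437441 = 24.160290
φ(d₁) = (1/√(2π))·e^{−d₁²/2} = 0.397627
Γ = φ(d₁) / (S·σ·√T) = 0.010228

price = 24.160290
Γ = 0.010228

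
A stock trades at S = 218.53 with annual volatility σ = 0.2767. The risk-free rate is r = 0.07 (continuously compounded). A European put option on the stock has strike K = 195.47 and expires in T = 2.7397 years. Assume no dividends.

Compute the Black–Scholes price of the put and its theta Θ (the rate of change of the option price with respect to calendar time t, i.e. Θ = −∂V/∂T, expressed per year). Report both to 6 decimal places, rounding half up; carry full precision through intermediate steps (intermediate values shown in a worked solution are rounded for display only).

σ√T = 0.2767·√2.7397 = 0.457995
d₁ = (ln(S/K) + (r+σ²/2)T) / (σ√T) = (ln(218.53/195.47) + (0.07+0.2767²/2)·2.7397) / 0.457995 = (0.111516 + 0.296659) / 0.457995 = 0.891222
d₂ = d₁ − σ√T = 0.891222 − 0.457995 = 0.433227
e^{−rT} = e^{−0.07·2.7397} = 0.825489
N(−d₁) = 0.186405,  N(−d₂) = 0.332425
Put price V = K·e^{−rT}·N(−d₂) − S·N(−d₁) = 53.639558 − 40.735105 = 12.904454
φ(d₁) = (1/√(2π))·e^{−d₁²/2} = 0.268185
Θ = −S·φ(d₁)·σ/(2√T) + r·K·e^{−rT}·N(−d₂) = −4.898621 + 3.754769 = -1.143852

price = 12.904454
Θ = -1.143852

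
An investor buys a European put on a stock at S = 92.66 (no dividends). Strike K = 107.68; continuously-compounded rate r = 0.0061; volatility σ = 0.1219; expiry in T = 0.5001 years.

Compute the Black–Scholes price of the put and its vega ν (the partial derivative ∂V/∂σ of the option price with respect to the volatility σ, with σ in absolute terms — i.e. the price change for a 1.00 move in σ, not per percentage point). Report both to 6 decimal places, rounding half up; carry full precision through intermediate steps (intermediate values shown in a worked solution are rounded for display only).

σ√T = 0.1219·√0.5001 = 0.086205
d₁ = (ln(S/K) + (r+σ²/2)T) / (σ√T) = (ln(92.66/107.68) + (0.0061+0.1219²/2)·0.5001) / 0.086205 = (-0.150227 + 0.006766) / 0.086205 = -1.664182
d₂ = d₁ − σ√T = -1.664182 − 0.086205 = -1.750387
e^{−rT} = e^{−0.0061·0.5001} = 0.996954
N(−d₁) = 0.951962,  N(−d₂) = 0.959974
Put price V = K·e^{−rT}·N(−d₂) − S·N(−d₁) = 103.055165 − 88.208799 = 14.846366
φ(d₁) = (1/√(2π))·e^{−d₁²/2} = 0.099890
ν = S·φ(d₁)·√T = 6.545471

price = 14.846366
ν = 6.545471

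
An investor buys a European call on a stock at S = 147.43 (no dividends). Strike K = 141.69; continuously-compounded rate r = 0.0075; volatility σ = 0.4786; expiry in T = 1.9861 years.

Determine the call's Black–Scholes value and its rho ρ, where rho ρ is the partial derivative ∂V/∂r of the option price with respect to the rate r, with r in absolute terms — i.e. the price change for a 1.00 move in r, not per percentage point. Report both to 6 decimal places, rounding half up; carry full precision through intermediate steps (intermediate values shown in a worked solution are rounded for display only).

price = 41.933778
ρ = 110.585716

σ√T = 0.4786·√1.9861 = 0.674486
d₁ = (ln(S/K) + (r+σ²/2)T) / (σ√T) = (ln(147.43/141.69) + (0.0075+0.4786²/2)·1.9861) / 0.674486 = (0.039712 + 0.242362) / 0.674486 = 0.418205
d₂ = d₁ − σ√T = 0.418205 − 0.674486 = -0.256281
e^{−rT} = e^{−0.0075·1.9861} = 0.985215
N(d₁) = 0.662101,  N(d₂) = 0.398867
Call price V = S·N(d₁) − K·e^{−rT}·N(d₂) = 97.613611 − 55.679833 = 41.933778
ρ = K·T·e^{−rT}·N(d₂) = 110.585716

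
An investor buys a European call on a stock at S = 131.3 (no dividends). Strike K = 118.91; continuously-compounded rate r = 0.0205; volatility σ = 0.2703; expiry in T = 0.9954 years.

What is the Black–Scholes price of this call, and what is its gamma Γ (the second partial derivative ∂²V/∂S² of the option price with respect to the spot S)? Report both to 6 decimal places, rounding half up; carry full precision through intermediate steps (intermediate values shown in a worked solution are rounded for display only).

price = 21.960657
Γ = 0.009533

σ√T = 0.2703·√0.9954 = 0.269678
d₁ = (ln(S/K) + (r+σ²/2)T) / (σ√T) = (ln(131.3/118.91) + (0.0205+0.2703²/2)·0.9954) / 0.269678 = (0.099118 + 0.056769) / 0.269678 = 0.578048
d₂ = d₁ − σ√T = 0.578048 − 0.269678 = 0.308370
e^{−rT} = e^{−0.0205·0.9954} = 0.979801
N(d₁) = 0.718384,  N(d₂) = 0.621100
Call price V = S·N(d₁) − K·e^{−rT}·N(d₂) = 94.323836 − 72.363179 = 21.960657
φ(d₁) = (1/√(2π))·e^{−d₁²/2} = 0.337561
Γ = φ(d₁) / (S·σ·√T) = 0.009533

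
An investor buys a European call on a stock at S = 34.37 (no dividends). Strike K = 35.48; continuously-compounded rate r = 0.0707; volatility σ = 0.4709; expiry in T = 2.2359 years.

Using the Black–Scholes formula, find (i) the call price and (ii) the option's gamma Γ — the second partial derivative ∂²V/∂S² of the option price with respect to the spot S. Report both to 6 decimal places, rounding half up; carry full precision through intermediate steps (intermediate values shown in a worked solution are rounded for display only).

price = 11.073501
Γ = 0.014314

σ√T = 0.4709·√2.2359 = 0.704133
d₁ = (ln(S/K) + (r+σ²/2)T) / (σ√T) = (ln(34.37/35.48) + (0.0707+0.4709²/2)·2.2359) / 0.704133 = (-0.031785 + 0.405980) / 0.704133 = 0.531426
d₂ = d₁ − σ√T = 0.531426 − 0.704133 = -0.172707
e^{−rT} = e^{−0.0707·2.2359} = 0.853783
N(d₁) = 0.702438,  N(d₂) = 0.431441
Call price V = S·N(d₁) − K·e^{−rT}·N(d₂) = 24.142804 − 13.069303 = 11.073501
φ(d₁) = (1/√(2π))·e^{−d₁²/2} = 0.346405
Γ = φ(d₁) / (S·σ·√T) = 0.014314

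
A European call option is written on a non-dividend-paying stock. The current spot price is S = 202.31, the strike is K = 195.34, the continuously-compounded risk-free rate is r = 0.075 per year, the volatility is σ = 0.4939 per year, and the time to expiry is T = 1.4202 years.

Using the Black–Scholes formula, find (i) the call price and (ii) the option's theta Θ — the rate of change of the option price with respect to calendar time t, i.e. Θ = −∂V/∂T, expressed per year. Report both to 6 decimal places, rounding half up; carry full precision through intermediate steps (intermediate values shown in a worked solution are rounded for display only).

σ√T = 0.4939·√1.4202 = 0.588591
d₁ = (ln(S/K) + (r+σ²/2)T) / (σ√T) = (ln(202.31/195.34) + (0.075+0.4939²/2)·1.4202) / 0.588591 = (0.035060 + 0.279735) / 0.588591 = 0.534827
d₂ = d₁ − σ√T = 0.534827 − 0.588591 = -0.053764
e^{−rT} = e^{−0.075·1.4202} = 0.898962
N(d₁) = 0.703615,  N(d₂) = 0.478561
Call price V = S·N(d₁) − K·e^{−rT}·N(d₂) = 142.348388 − 84.036895 = 58.311493
φ(d₁) = (1/√(2π))·e^{−d₁²/2} = 0.345778
Θ = −S·φ(d₁)·σ/(2√T) − r·K·e^{−rT}·N(d₂) = −14.496026 − 6.302767 = -20.798793

price = 58.311493
Θ = -20.798793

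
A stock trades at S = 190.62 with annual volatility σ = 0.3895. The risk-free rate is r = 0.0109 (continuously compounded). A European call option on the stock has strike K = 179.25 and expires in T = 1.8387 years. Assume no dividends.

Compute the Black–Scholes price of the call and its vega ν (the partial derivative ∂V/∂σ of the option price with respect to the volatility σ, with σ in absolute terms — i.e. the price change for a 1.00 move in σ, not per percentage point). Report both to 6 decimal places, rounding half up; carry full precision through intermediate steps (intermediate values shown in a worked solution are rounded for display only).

price = 46.054320
ν = 94.473065

σ√T = 0.3895·√1.8387 = 0.528157
d₁ = (ln(S/K) + (r+σ²/2)T) / (σ√T) = (ln(190.62/179.25) + (0.0109+0.3895²/2)·1.8387) / 0.528157 = (0.061500 + 0.159517) / 0.528157 = 0.418469
d₂ = d₁ − σ√T = 0.418469 − 0.528157 = -0.109688
e^{−rT} = e^{−0.0109·1.8387} = 0.980158
N(d₁) = 0.662198,  N(d₂) = 0.456328
Call price V = S·N(d₁) − K·e^{−rT}·N(d₂) = 126.228136 − 80.173816 = 46.054320
φ(d₁) = (1/√(2π))·e^{−d₁²/2} = 0.365497
ν = S·φ(d₁)·√T = 94.473065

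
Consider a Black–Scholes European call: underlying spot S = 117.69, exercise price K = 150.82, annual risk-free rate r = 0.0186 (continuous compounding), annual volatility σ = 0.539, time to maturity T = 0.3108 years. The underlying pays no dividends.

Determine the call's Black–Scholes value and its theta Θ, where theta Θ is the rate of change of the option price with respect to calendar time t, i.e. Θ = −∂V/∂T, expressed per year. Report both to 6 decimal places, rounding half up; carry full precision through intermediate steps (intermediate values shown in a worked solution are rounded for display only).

σ√T = 0.539·√0.3108 = 0.300489
d₁ = (ln(S/K) + (r+σ²/2)T) / (σ√T) = (ln(117.69/150.82) + (0.0186+0.539²/2)·0.3108) / 0.300489 = (-0.248033 + 0.050928) / 0.300489 = -0.655947
d₂ = d₁ − σ√T = -0.655947 − 0.300489 = -0.956437
e^{−rT} = e^{−0.0186·0.3108} = 0.994236
N(d₁) = 0.255929,  N(d₂) = 0.169426
Call price V = S·N(d₁) − K·e^{−rT}·N(d₂) = 30.120296 − 25.405519 = 4.714778
φ(d₁) = (1/√(2π))·e^{−d₁²/2} = 0.321721
Θ = −S·φ(d₁)·σ/(2√T) − r·K·e^{−rT}·N(d₂) = −18.303608 − 0.472543 = -18.776151

price = 4.714778
Θ = -18.776151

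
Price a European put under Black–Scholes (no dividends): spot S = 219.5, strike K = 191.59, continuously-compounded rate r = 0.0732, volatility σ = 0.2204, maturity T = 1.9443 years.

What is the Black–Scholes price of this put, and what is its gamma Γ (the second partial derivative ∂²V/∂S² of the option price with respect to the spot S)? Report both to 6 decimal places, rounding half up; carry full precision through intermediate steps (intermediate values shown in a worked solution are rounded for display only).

price = 5.792048
Γ = 0.003375

σ√T = 0.2204·√1.9443 = 0.307322
d₁ = (ln(S/K) + (r+σ²/2)T) / (σ√T) = (ln(219.5/191.59) + (0.0732+0.2204²/2)·1.9443) / 0.307322 = (0.135995 + 0.189546) / 0.307322 = 1.059283
d₂ = d₁ − σ√T = 1.059283 − 0.307322 = 0.751961
e^{−rT} = e^{−0.0732·1.9443} = 0.867341
N(−d₁) = 0.144735,  N(−d₂) = 0.226037
Put price V = K·e^{−rT}·N(−d₂) − S·N(−d₁) = 37.561484 − 31.769436 = 5.792048
φ(d₁) = (1/√(2π))·e^{−d₁²/2} = 0.227643
Γ = φ(d₁) / (S·σ·√T) = 0.003375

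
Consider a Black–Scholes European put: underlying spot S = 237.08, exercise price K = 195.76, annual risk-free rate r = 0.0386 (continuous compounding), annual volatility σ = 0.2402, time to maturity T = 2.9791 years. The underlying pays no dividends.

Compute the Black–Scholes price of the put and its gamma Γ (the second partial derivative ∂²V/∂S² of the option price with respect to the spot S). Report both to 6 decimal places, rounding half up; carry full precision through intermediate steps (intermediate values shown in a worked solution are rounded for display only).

σ√T = 0.2402·√2.9791 = 0.414587
d₁ = (ln(S/K) + (r+σ²/2)T) / (σ√T) = (ln(237.08/195.76) + (0.0386+0.2402²/2)·2.9791) / 0.414587 = (0.191508 + 0.200934) / 0.414587 = 0.946587
d₂ = d₁ − σ√T = 0.946587 − 0.414587 = 0.532000
e^{−rT} = e^{−0.0386·2.9791} = 0.891372
N(−d₁) = 0.171925,  N(−d₂) = 0.297363
Put price V = K·e^{−rT}·N(−d₂) − S·N(−d₁) = 51.888342 − 40.759882 = 11.128460
φ(d₁) = (1/√(2π))·e^{−d₁²/2} = 0.254883
Γ = φ(d₁) / (S·σ·√T) = 0.002593

price = 11.128460
Γ = 0.002593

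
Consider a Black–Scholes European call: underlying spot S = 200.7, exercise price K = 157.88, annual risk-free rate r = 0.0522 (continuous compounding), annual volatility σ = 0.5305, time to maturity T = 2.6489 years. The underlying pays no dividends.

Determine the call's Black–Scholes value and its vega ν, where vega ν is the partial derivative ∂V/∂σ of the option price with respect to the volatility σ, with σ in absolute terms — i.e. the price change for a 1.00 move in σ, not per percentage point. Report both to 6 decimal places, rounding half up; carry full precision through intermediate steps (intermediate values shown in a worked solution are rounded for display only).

σ√T = 0.5305·√2.6489 = 0.863412
d₁ = (ln(S/K) + (r+σ²/2)T) / (σ√T) = (ln(200.7/157.88) + (0.0522+0.5305²/2)·2.6489) / 0.863412 = (0.239976 + 0.511013) / 0.863412 = 0.869792
d₂ = d₁ − σ√T = 0.869792 − 0.863412 = 0.006380
e^{−rT} = e^{−0.0522·2.6489} = 0.870861
N(d₁) = 0.807793,  N(d₂) = 0.502545
Call price V = S·N(d₁) − K·e^{−rT}·N(d₂) = 162.124039 − 69.095720 = 93.028319
φ(d₁) = (1/√(2π))·e^{−d₁²/2} = 0.273294
ν = S·φ(d₁)·√T = 89.270940

price = 93.028319
ν = 89.270940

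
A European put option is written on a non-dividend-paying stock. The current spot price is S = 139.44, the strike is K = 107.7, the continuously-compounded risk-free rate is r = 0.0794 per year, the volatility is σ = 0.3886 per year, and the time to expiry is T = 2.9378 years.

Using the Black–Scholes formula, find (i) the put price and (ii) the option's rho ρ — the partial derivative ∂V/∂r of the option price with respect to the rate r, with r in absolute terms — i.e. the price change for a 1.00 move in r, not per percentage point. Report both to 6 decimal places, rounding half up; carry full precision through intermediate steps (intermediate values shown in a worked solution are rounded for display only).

price = 9.422711
ρ = -85.884728

σ√T = 0.3886·√2.9378 = 0.666061
d₁ = (ln(S/K) + (r+σ²/2)T) / (σ√T) = (ln(139.44/107.7) + (0.0794+0.3886²/2)·2.9378) / 0.666061 = (0.258285 + 0.455080) / 0.666061 = 1.071020
d₂ = d₁ − σ√T = 1.071020 − 0.666061 = 0.404959
e^{−rT} = e^{−0.0794·2.9378} = 0.791947
N(−d₁) = 0.142080,  N(−d₂) = 0.342754
Put price V = K·e^{−rT}·N(−d₂) − S·N(−d₁) = 29.234369 − 19.811658 = 9.422711
ρ = −K·T·e^{−rT}·N(−d₂) = -85.884728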